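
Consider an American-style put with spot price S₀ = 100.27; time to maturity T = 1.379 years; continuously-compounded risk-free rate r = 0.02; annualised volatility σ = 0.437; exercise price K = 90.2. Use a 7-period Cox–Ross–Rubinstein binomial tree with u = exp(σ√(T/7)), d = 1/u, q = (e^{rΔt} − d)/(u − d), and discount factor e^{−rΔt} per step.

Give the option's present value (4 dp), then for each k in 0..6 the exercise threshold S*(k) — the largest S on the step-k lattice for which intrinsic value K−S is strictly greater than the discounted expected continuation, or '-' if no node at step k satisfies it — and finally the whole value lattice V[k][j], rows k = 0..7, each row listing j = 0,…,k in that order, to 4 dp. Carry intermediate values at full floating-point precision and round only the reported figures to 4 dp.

params: Δt=0.19700 u=1.21405 d=0.82369 q=0.46177 e^(-rΔt)=0.99607
t_7 payoffs: 64.4061 52.1819 34.1646 7.6086 0.0000 0.0000 0.0000 0.0000
t_6: node(6,0) S=31.3151 payoff=58.8849 vs cont=58.5302 → 58.8849 [stop]  node(6,1) S=46.1558 payoff=44.0442 vs cont=43.6895 → 44.0442 [stop]  node(6,2) S=68.0297 payoff=22.1703 vs cont=21.8156 → 22.1703 [stop]  node(6,3) S=100.2700 payoff=0.0000 vs cont=4.0790 → 4.0790 [wait]  node(6,4) S=147.7895 payoff=0.0000 vs cont=0.0000 → 0.0000 [wait]  node(6,5) S=217.8291 payoff=0.0000 vs cont=0.0000 → 0.0000 [wait]  node(6,6) S=321.0616 payoff=0.0000 vs cont=0.0000 → 0.0000 [wait]  ⇒ S*(6)=68.0297
t_5: node(5,0) S=38.0181 payoff=52.1819 vs cont=51.8273 → 52.1819 [stop]  node(5,1) S=56.0354 payoff=34.1646 vs cont=33.8099 → 34.1646 [stop]  node(5,2) S=82.5914 payoff=7.6086 vs cont=13.7619 → 13.7619 [wait]  node(5,3) S=121.7327 payoff=0.0000 vs cont=2.1868 → 2.1868 [wait]  node(5,4) S=179.4236 payoff=0.0000 vs cont=0.0000 → 0.0000 [wait]  node(5,5) S=264.4552 payoff=0.0000 vs cont=0.0000 → 0.0000 [wait]  ⇒ S*(5)=56.0354
t_4: node(4,0) S=46.1558 payoff=44.0442 vs cont=43.6895 → 44.0442 [stop]  node(4,1) S=68.0297 payoff=22.1703 vs cont=24.6459 → 24.6459 [wait]  node(4,2) S=100.2700 payoff=0.0000 vs cont=8.3837 → 8.3837 [wait]  node(4,3) S=147.7895 payoff=0.0000 vs cont=1.1724 → 1.1724 [wait]  node(4,4) S=217.8291 payoff=0.0000 vs cont=0.0000 → 0.0000 [wait]  ⇒ S*(4)=46.1558
t_3: node(3,0) S=56.0354 payoff=34.1646 vs cont=34.9486 → 34.9486 [wait]  node(3,1) S=82.5914 payoff=7.6086 vs cont=17.0690 → 17.0690 [wait]  node(3,2) S=121.7327 payoff=0.0000 vs cont=5.0338 → 5.0338 [wait]  node(3,3) S=179.4236 payoff=0.0000 vs cont=0.6285 → 0.6285 [wait]  ⇒ S*(3)=-
t_2: node(2,0) S=68.0297 payoff=22.1703 vs cont=26.5873 → 26.5873 [wait]  node(2,1) S=100.2700 payoff=0.0000 vs cont=11.4662 → 11.4662 [wait]  node(2,2) S=147.7895 payoff=0.0000 vs cont=2.9878 → 2.9878 [wait]  ⇒ S*(2)=-
t_1: node(1,0) S=82.5914 payoff=7.6086 vs cont=19.5277 → 19.5277 [wait]  node(1,1) S=121.7327 payoff=0.0000 vs cont=7.5214 → 7.5214 [wait]  ⇒ S*(1)=-
t_0: node(0,0) S=100.2700 payoff=0.0000 vs cont=13.9285 → 13.9285 [wait]  ⇒ S*(0)=-

price = 13.9285
boundary = - - - - 46.1558 56.0354 68.0297
tree:
13.9285
19.5277 7.5214
26.5873 11.4662 2.9878
34.9486 17.0690 5.0338 0.6285
44.0442 24.6459 8.3837 1.1724 0.0000
52.1819 34.1646 13.7619 2.1868 0.0000 0.0000
58.8849 44.0442 22.1703 4.0790 0.0000 0.0000 0.0000
64.4061 52.1819 34.1646 7.6086 0.0000 0.0000 0.0000 0.0000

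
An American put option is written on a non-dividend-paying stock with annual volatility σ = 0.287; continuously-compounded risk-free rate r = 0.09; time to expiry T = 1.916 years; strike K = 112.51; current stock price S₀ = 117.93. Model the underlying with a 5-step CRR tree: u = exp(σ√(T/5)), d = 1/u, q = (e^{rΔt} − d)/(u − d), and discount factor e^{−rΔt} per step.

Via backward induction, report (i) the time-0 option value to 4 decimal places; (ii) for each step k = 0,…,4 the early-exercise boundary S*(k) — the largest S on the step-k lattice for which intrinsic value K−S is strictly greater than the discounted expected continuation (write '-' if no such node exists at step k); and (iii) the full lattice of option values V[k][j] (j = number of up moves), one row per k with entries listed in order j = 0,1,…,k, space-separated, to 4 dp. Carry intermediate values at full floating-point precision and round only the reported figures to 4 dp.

price = 9.6784
boundary = - - 82.6626 69.2072 82.6626
tree:
9.6784
17.2942 4.1587
29.8474 8.2812 1.1025
43.3028 16.0395 2.5583 0.0000
54.5680 29.8474 5.9367 0.0000 0.0000
63.9995 43.3028 13.7760 0.0000 0.0000 0.0000

params: Δt=0.38320 u=1.19442 d=0.83723 q=0.55394 e^(-rΔt)=0.96610
t_5 payoffs: 63.9995 43.3028 13.7760 0.0000 0.0000 0.0000
t_4: node(4,0) S=57.9420 payoff=54.5680 vs cont=50.7539 → 54.5680 [stop]  node(4,1) S=82.6626 payoff=29.8474 vs cont=26.0333 → 29.8474 [stop]  node(4,2) S=117.9300 payoff=0.0000 vs cont=5.9367 → 5.9367 [wait]  node(4,3) S=168.2440 payoff=0.0000 vs cont=0.0000 → 0.0000 [wait]  node(4,4) S=240.0241 payoff=0.0000 vs cont=0.0000 → 0.0000 [wait]  ⇒ S*(4)=82.6626
t_3: node(3,0) S=69.2072 payoff=43.3028 vs cont=39.4887 → 43.3028 [stop]  node(3,1) S=98.7340 payoff=13.7760 vs cont=16.0395 → 16.0395 [wait]  node(3,2) S=140.8581 payoff=0.0000 vs cont=2.5583 → 2.5583 [wait]  node(3,3) S=200.9543 payoff=0.0000 vs cont=0.0000 → 0.0000 [wait]  ⇒ S*(3)=69.2072
t_2: node(2,0) S=82.6626 payoff=29.8474 vs cont=27.2447 → 29.8474 [stop]  node(2,1) S=117.9300 payoff=0.0000 vs cont=8.2812 → 8.2812 [wait]  node(2,2) S=168.2440 payoff=0.0000 vs cont=1.1025 → 1.1025 [wait]  ⇒ S*(2)=82.6626
t_1: node(1,0) S=98.7340 payoff=13.7760 vs cont=17.2942 → 17.2942 [wait]  node(1,1) S=140.8581 payoff=0.0000 vs cont=4.1587 → 4.1587 [wait]  ⇒ S*(1)=-
t_0: node(0,0) S=117.9300 payoff=0.0000 vs cont=9.6784 → 9.6784 [wait]  ⇒ S*(0)=-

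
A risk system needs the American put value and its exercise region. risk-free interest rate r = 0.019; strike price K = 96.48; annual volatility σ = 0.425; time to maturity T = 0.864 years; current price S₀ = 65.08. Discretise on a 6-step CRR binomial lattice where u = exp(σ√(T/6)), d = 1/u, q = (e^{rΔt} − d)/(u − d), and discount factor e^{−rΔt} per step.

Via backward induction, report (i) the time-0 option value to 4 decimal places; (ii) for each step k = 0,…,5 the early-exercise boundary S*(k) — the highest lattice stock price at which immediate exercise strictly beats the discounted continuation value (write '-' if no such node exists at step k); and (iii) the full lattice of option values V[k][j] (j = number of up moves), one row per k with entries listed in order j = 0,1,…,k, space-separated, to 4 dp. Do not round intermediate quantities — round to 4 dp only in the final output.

price = 33.1817
boundary = - - 47.1373 55.3868 65.0800 76.4696
tree:
33.1817
41.2218 24.2445
49.3427 32.2399 15.3059
56.3635 41.0932 22.3736 7.3684
62.3385 49.3427 31.4000 12.2531 1.8639
67.4237 56.3635 41.0932 20.0104 3.5147 0.0000
71.7514 62.3385 49.3427 31.4000 6.6275 0.0000 0.0000

Δt=0.14400  u=1.17501  d=0.85106  q=0.46823  discount=0.99727
step 6 (expiry): payoffs max(K−S,0) = 71.7514 62.3385 49.3427 31.4000 6.6275 0.0000 0.0000
step 5: (k=5,j=0): S=29.0563, (K−S)⁺=67.4237, hold=67.1601 ⇒ V=67.4237 exercise | (k=5,j=1): S=40.1165, (K−S)⁺=56.3635, hold=56.0998 ⇒ V=56.3635 exercise | (k=5,j=2): S=55.3868, (K−S)⁺=41.0932, hold=40.8296 ⇒ V=41.0932 exercise | (k=5,j=3): S=76.4696, (K−S)⁺=20.0104, hold=19.7468 ⇒ V=20.0104 exercise | (k=5,j=4): S=105.5776, (K−S)⁺=0.0000, hold=3.5147 ⇒ V=3.5147 continue | (k=5,j=5): S=145.7653, (K−S)⁺=0.0000, hold=0.0000 ⇒ V=0.0000 continue  boundary S*=76.4696
step 4: (k=4,j=0): S=34.1415, (K−S)⁺=62.3385, hold=62.0749 ⇒ V=62.3385 exercise | (k=4,j=1): S=47.1373, (K−S)⁺=49.3427, hold=49.0791 ⇒ V=49.3427 exercise | (k=4,j=2): S=65.0800, (K−S)⁺=31.4000, hold=31.1364 ⇒ V=31.4000 exercise | (k=4,j=3): S=89.8525, (K−S)⁺=6.6275, hold=12.2531 ⇒ V=12.2531 continue | (k=4,j=4): S=124.0546, (K−S)⁺=0.0000, hold=1.8639 ⇒ V=1.8639 continue  boundary S*=65.0800
step 3: (k=3,j=0): S=40.1165, (K−S)⁺=56.3635, hold=56.0998 ⇒ V=56.3635 exercise | (k=3,j=1): S=55.3868, (K−S)⁺=41.0932, hold=40.8296 ⇒ V=41.0932 exercise | (k=3,j=2): S=76.4696, (K−S)⁺=20.0104, hold=22.3736 ⇒ V=22.3736 continue | (k=3,j=3): S=105.5776, (K−S)⁺=0.0000, hold=7.3684 ⇒ V=7.3684 continue  boundary S*=55.3868
step 2: (k=2,j=0): S=47.1373, (K−S)⁺=49.3427, hold=49.0791 ⇒ V=49.3427 exercise | (k=2,j=1): S=65.0800, (K−S)⁺=31.4000, hold=32.2399 ⇒ V=32.2399 continue | (k=2,j=2): S=89.8525, (K−S)⁺=6.6275, hold=15.3059 ⇒ V=15.3059 continue  boundary S*=47.1373
step 1: (k=1,j=0): S=55.3868, (K−S)⁺=41.0932, hold=41.2218 ⇒ V=41.2218 continue | (k=1,j=1): S=76.4696, (K−S)⁺=20.0104, hold=24.2445 ⇒ V=24.2445 continue  boundary S*=-
step 0: (k=0,j=0): S=65.0800, (K−S)⁺=31.4000, hold=33.1817 ⇒ V=33.1817 continue  boundary S*=-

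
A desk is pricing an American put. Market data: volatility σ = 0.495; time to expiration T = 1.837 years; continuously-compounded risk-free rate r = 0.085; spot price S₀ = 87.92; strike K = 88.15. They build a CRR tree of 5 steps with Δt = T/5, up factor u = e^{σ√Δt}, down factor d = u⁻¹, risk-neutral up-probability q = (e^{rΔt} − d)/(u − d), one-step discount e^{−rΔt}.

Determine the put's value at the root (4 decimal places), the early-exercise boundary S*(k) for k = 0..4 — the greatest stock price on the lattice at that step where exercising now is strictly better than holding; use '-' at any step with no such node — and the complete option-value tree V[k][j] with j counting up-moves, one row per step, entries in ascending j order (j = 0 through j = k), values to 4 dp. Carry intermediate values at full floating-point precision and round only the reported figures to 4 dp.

price = 18.2258
boundary = - - 48.2480 35.7416 48.2480
tree:
18.2258
27.4677 9.3286
39.9020 15.6927 2.9878
52.4084 25.5985 5.9011 0.0000
61.6729 39.9020 11.6551 0.0000 0.0000
68.5360 52.4084 23.0197 0.0000 0.0000 0.0000

Δt=0.36740, u=1.34991, d=0.74079, q=0.47763, disc=e^(-rΔt)=0.96925
k=5 terminal: V=max(K-S,0) → 68.5360 52.4084 23.0197 0.0000 0.0000 0.0000
k=4: j=0 S=26.4771 intr=61.6729 cont=58.9626 V=61.6729[EX]; j=1 S=48.2480 intr=39.9020 cont=37.1918 V=39.9020[EX]; j=2 S=87.9200 intr=0.2300 cont=11.6551 V=11.6551[hold]; j=3 S=160.2125 intr=0.0000 cont=0.0000 V=0.0000[hold]; j=4 S=291.9479 intr=0.0000 cont=0.0000 V=0.0000[hold]  S*(4)=48.2480
k=3: j=0 S=35.7416 intr=52.4084 cont=49.6981 V=52.4084[EX]; j=1 S=65.1303 intr=23.0197 cont=25.5985 V=25.5985[hold]; j=2 S=118.6840 intr=0.0000 cont=5.9011 V=5.9011[hold]; j=3 S=216.2723 intr=0.0000 cont=0.0000 V=0.0000[hold]  S*(3)=35.7416
k=2: j=0 S=48.2480 intr=39.9020 cont=38.3856 V=39.9020[EX]; j=1 S=87.9200 intr=0.2300 cont=15.6927 V=15.6927[hold]; j=2 S=160.2125 intr=0.0000 cont=2.9878 V=2.9878[hold]  S*(2)=48.2480
k=1: j=0 S=65.1303 intr=23.0197 cont=27.4677 V=27.4677[hold]; j=1 S=118.6840 intr=0.0000 cont=9.3286 V=9.3286[hold]  S*(1)=-
k=0: j=0 S=87.9200 intr=0.2300 cont=18.2258 V=18.2258[hold]  S*(0)=-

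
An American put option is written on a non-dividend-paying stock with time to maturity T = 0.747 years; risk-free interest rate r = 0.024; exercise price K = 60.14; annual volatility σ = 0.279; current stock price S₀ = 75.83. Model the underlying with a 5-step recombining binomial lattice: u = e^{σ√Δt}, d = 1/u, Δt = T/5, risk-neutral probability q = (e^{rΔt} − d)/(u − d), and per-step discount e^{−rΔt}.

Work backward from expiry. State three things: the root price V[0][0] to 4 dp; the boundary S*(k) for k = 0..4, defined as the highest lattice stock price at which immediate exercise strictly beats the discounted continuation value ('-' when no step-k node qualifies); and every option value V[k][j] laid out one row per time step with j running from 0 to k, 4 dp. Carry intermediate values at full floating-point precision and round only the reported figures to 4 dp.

price = 1.4148
boundary = - - - - 49.2611
tree:
1.4148
2.4444 0.3523
4.1424 0.6928 0.0000
6.8392 1.3625 0.0000 0.0000
10.8789 2.6795 0.0000 0.0000 0.0000
15.9148 5.2696 0.0000 0.0000 0.0000 0.0000

params: Δt=0.14940 u=1.11387 d=0.89777 q=0.48969 e^(-rΔt)=0.99642
t_5 payoffs: 15.9148 5.2696 0.0000 0.0000 0.0000 0.0000
t_4: node(4,0) S=49.2611 payoff=10.8789 vs cont=10.6637 → 10.8789 [stop]  node(4,1) S=61.1185 payoff=0.0000 vs cont=2.6795 → 2.6795 [wait]  node(4,2) S=75.8300 payoff=0.0000 vs cont=0.0000 → 0.0000 [wait]  node(4,3) S=94.0827 payoff=0.0000 vs cont=0.0000 → 0.0000 [wait]  node(4,4) S=116.7288 payoff=0.0000 vs cont=0.0000 → 0.0000 [wait]  ⇒ S*(4)=49.2611
t_3: node(3,0) S=54.8704 payoff=5.2696 vs cont=6.8392 → 6.8392 [wait]  node(3,1) S=68.0780 payoff=0.0000 vs cont=1.3625 → 1.3625 [wait]  node(3,2) S=84.4647 payoff=0.0000 vs cont=0.0000 → 0.0000 [wait]  node(3,3) S=104.7958 payoff=0.0000 vs cont=0.0000 → 0.0000 [wait]  ⇒ S*(3)=-
t_2: node(2,0) S=61.1185 payoff=0.0000 vs cont=4.1424 → 4.1424 [wait]  node(2,1) S=75.8300 payoff=0.0000 vs cont=0.6928 → 0.6928 [wait]  node(2,2) S=94.0827 payoff=0.0000 vs cont=0.0000 → 0.0000 [wait]  ⇒ S*(2)=-
t_1: node(1,0) S=68.0780 payoff=0.0000 vs cont=2.4444 → 2.4444 [wait]  node(1,1) S=84.4647 payoff=0.0000 vs cont=0.3523 → 0.3523 [wait]  ⇒ S*(1)=-
t_0: node(0,0) S=75.8300 payoff=0.0000 vs cont=1.4148 → 1.4148 [wait]  ⇒ S*(0)=-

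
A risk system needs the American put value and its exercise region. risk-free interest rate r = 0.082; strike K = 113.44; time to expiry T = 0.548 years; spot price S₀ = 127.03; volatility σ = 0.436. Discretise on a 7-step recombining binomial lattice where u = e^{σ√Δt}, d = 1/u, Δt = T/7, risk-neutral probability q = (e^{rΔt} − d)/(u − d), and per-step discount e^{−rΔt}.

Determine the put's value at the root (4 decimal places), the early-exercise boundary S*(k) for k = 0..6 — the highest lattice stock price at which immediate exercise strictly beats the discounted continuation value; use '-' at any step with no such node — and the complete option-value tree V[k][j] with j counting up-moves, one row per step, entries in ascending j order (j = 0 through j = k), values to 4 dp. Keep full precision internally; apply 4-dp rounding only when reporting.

price = 7.6528
boundary = - - - - 77.9805 88.0980 99.5282
tree:
7.6528
11.8608 3.4740
17.8243 5.9521 0.9997
25.7674 9.9804 1.9339 0.0629
35.4595 16.2486 3.7374 0.1255 0.0000
44.4150 25.3420 7.2149 0.2506 0.0000 0.0000
52.3421 35.4595 13.9118 0.5002 0.0000 0.0000 0.0000
59.3588 44.4150 25.3420 0.9986 0.0000 0.0000 0.0000 0.0000

Δt=0.07829  u=1.12974  d=0.88516  q=0.49587  discount=0.99360
step 7 (expiry): payoffs max(K−S,0) = 59.3588 44.4150 25.3420 0.9986 0.0000 0.0000 0.0000 0.0000
step 6: (k=6,j=0): S=61.0979, (K−S)⁺=52.3421, hold=51.6162 ⇒ V=52.3421 exercise | (k=6,j=1): S=77.9805, (K−S)⁺=35.4595, hold=34.7336 ⇒ V=35.4595 exercise | (k=6,j=2): S=99.5282, (K−S)⁺=13.9118, hold=13.1859 ⇒ V=13.9118 exercise | (k=6,j=3): S=127.0300, (K−S)⁺=0.0000, hold=0.5002 ⇒ V=0.5002 continue | (k=6,j=4): S=162.1311, (K−S)⁺=0.0000, hold=0.0000 ⇒ V=0.0000 continue | (k=6,j=5): S=206.9314, (K−S)⁺=0.0000, hold=0.0000 ⇒ V=0.0000 continue | (k=6,j=6): S=264.1109, (K−S)⁺=0.0000, hold=0.0000 ⇒ V=0.0000 continue  boundary S*=99.5282
step 5: (k=5,j=0): S=69.0250, (K−S)⁺=44.4150, hold=43.6891 ⇒ V=44.4150 exercise | (k=5,j=1): S=88.0980, (K−S)⁺=25.3420, hold=24.6161 ⇒ V=25.3420 exercise | (k=5,j=2): S=112.4414, (K−S)⁺=0.9986, hold=7.2149 ⇒ V=7.2149 continue | (k=5,j=3): S=143.5114, (K−S)⁺=0.0000, hold=0.2506 ⇒ V=0.2506 continue | (k=5,j=4): S=183.1666, (K−S)⁺=0.0000, hold=0.0000 ⇒ V=0.0000 continue | (k=5,j=5): S=233.7795, (K−S)⁺=0.0000, hold=0.0000 ⇒ V=0.0000 continue  boundary S*=88.0980
step 4: (k=4,j=0): S=77.9805, (K−S)⁺=35.4595, hold=34.7336 ⇒ V=35.4595 exercise | (k=4,j=1): S=99.5282, (K−S)⁺=13.9118, hold=16.2486 ⇒ V=16.2486 continue | (k=4,j=2): S=127.0300, (K−S)⁺=0.0000, hold=3.7374 ⇒ V=3.7374 continue | (k=4,j=3): S=162.1311, (K−S)⁺=0.0000, hold=0.1255 ⇒ V=0.1255 continue | (k=4,j=4): S=206.9314, (K−S)⁺=0.0000, hold=0.0000 ⇒ V=0.0000 continue  boundary S*=77.9805
step 3: (k=3,j=0): S=88.0980, (K−S)⁺=25.3420, hold=25.7674 ⇒ V=25.7674 continue | (k=3,j=1): S=112.4414, (K−S)⁺=0.9986, hold=9.9804 ⇒ V=9.9804 continue | (k=3,j=2): S=143.5114, (K−S)⁺=0.0000, hold=1.9339 ⇒ V=1.9339 continue | (k=3,j=3): S=183.1666, (K−S)⁺=0.0000, hold=0.0629 ⇒ V=0.0629 continue  boundary S*=-
step 2: (k=2,j=0): S=99.5282, (K−S)⁺=13.9118, hold=17.8243 ⇒ V=17.8243 continue | (k=2,j=1): S=127.0300, (K−S)⁺=0.0000, hold=5.9521 ⇒ V=5.9521 continue | (k=2,j=2): S=162.1311, (K−S)⁺=0.0000, hold=0.9997 ⇒ V=0.9997 continue  boundary S*=-
step 1: (k=1,j=0): S=112.4414, (K−S)⁺=0.9986, hold=11.8608 ⇒ V=11.8608 continue | (k=1,j=1): S=143.5114, (K−S)⁺=0.0000, hold=3.4740 ⇒ V=3.4740 continue  boundary S*=-
step 0: (k=0,j=0): S=127.0300, (K−S)⁺=0.0000, hold=7.6528 ⇒ V=7.6528 continue  boundary S*=-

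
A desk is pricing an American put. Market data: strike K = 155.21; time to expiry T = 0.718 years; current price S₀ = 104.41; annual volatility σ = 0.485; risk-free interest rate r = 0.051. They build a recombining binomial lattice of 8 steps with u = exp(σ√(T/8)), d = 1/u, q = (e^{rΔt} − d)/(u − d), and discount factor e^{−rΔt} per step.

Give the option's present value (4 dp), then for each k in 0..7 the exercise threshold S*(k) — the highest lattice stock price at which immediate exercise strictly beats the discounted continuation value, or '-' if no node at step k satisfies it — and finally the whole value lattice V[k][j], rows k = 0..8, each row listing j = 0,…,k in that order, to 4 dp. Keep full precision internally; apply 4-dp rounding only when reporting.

price = 52.9053
boundary = - 90.2901 78.0797 90.2901 78.0797 90.2901 104.4100 120.7380
tree:
52.9053
64.9199 40.3680
77.1303 52.0586 28.0626
87.6894 64.9199 38.5941 16.8978
96.8206 77.1303 51.1486 25.3339 7.9010
104.7169 87.6894 64.9199 36.6874 13.2506 2.1689
111.5454 96.8206 77.1303 50.8000 21.7173 4.1857 0.0000
117.4504 104.7169 87.6894 64.9199 34.4720 8.0782 0.0000 0.0000
122.5568 111.5454 96.8206 77.1303 50.8000 15.5905 0.0000 0.0000 0.0000

params: Δt=0.08975 u=1.15638 d=0.86476 q=0.47947 e^(-rΔt)=0.99543
t_8 payoffs: 122.5568 111.5454 96.8206 77.1303 50.8000 15.5905 0.0000 0.0000 0.0000
t_7: node(7,0) S=37.7596 payoff=117.4504 vs cont=116.7415 → 117.4504 [stop]  node(7,1) S=50.4931 payoff=104.7169 vs cont=104.0081 → 104.7169 [stop]  node(7,2) S=67.5206 payoff=87.6894 vs cont=86.9806 → 87.6894 [stop]  node(7,3) S=90.2901 payoff=64.9199 vs cont=64.2111 → 64.9199 [stop]  node(7,4) S=120.7380 payoff=34.4720 vs cont=33.7631 → 34.4720 [stop]  node(7,5) S=161.4538 payoff=0.0000 vs cont=8.0782 → 8.0782 [wait]  node(7,6) S=215.8998 payoff=0.0000 vs cont=0.0000 → 0.0000 [wait]  node(7,7) S=288.7063 payoff=0.0000 vs cont=0.0000 → 0.0000 [wait]  ⇒ S*(7)=120.7380
t_6: node(6,0) S=43.6646 payoff=111.5454 vs cont=110.8365 → 111.5454 [stop]  node(6,1) S=58.3894 payoff=96.8206 vs cont=96.1118 → 96.8206 [stop]  node(6,2) S=78.0797 payoff=77.1303 vs cont=76.4215 → 77.1303 [stop]  node(6,3) S=104.4100 payoff=50.8000 vs cont=50.0912 → 50.8000 [stop]  node(6,4) S=139.6195 payoff=15.5905 vs cont=21.7173 → 21.7173 [wait]  node(6,5) S=186.7025 payoff=0.0000 vs cont=4.1857 → 4.1857 [wait]  node(6,6) S=249.6630 payoff=0.0000 vs cont=0.0000 → 0.0000 [wait]  ⇒ S*(6)=104.4100
t_5: node(5,0) S=50.4931 payoff=104.7169 vs cont=104.0081 → 104.7169 [stop]  node(5,1) S=67.5206 payoff=87.6894 vs cont=86.9806 → 87.6894 [stop]  node(5,2) S=90.2901 payoff=64.9199 vs cont=64.2111 → 64.9199 [stop]  node(5,3) S=120.7380 payoff=34.4720 vs cont=36.6874 → 36.6874 [wait]  node(5,4) S=161.4538 payoff=0.0000 vs cont=13.2506 → 13.2506 [wait]  node(5,5) S=215.8998 payoff=0.0000 vs cont=2.1689 → 2.1689 [wait]  ⇒ S*(5)=90.2901
t_4: node(4,0) S=58.3894 payoff=96.8206 vs cont=96.1118 → 96.8206 [stop]  node(4,1) S=78.0797 payoff=77.1303 vs cont=76.4215 → 77.1303 [stop]  node(4,2) S=104.4100 payoff=50.8000 vs cont=51.1486 → 51.1486 [wait]  node(4,3) S=139.6195 payoff=15.5905 vs cont=25.3339 → 25.3339 [wait]  node(4,4) S=186.7025 payoff=0.0000 vs cont=7.9010 → 7.9010 [wait]  ⇒ S*(4)=78.0797
t_3: node(3,0) S=67.5206 payoff=87.6894 vs cont=86.9806 → 87.6894 [stop]  node(3,1) S=90.2901 payoff=64.9199 vs cont=64.3775 → 64.9199 [stop]  node(3,2) S=120.7380 payoff=34.4720 vs cont=38.5941 → 38.5941 [wait]  node(3,3) S=161.4538 payoff=0.0000 vs cont=16.8978 → 16.8978 [wait]  ⇒ S*(3)=90.2901
t_2: node(2,0) S=78.0797 payoff=77.1303 vs cont=76.4215 → 77.1303 [stop]  node(2,1) S=104.4100 payoff=50.8000 vs cont=52.0586 → 52.0586 [wait]  node(2,2) S=139.6195 payoff=15.5905 vs cont=28.0626 → 28.0626 [wait]  ⇒ S*(2)=78.0797
t_1: node(1,0) S=90.2901 payoff=64.9199 vs cont=64.8118 → 64.9199 [stop]  node(1,1) S=120.7380 payoff=34.4720 vs cont=40.3680 → 40.3680 [wait]  ⇒ S*(1)=90.2901
t_0: node(0,0) S=104.4100 payoff=50.8000 vs cont=52.9053 → 52.9053 [wait]  ⇒ S*(0)=-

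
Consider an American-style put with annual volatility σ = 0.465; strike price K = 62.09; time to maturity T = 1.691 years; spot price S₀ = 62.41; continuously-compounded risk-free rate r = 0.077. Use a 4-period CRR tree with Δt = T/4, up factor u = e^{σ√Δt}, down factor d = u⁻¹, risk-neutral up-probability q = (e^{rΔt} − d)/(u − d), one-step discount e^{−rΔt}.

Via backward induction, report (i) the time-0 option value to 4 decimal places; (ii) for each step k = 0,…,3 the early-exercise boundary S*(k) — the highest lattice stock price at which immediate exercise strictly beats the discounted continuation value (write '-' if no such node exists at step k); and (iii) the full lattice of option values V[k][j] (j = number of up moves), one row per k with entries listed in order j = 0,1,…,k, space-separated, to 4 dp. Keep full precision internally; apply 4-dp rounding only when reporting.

Δt=0.42275, u=1.35302, d=0.73909, q=0.47888, disc=e^(-rΔt)=0.96797
k=4 terminal: V=max(K-S,0) → 43.4675 27.9985 0.0000 0.0000 0.0000
k=3: j=0 S=25.1966 intr=36.8934 cont=34.9048 V=36.8934[EX]; j=1 S=46.1264 intr=15.9636 cont=14.1233 V=15.9636[EX]; j=2 S=84.4420 intr=0.0000 cont=0.0000 V=0.0000[hold]; j=3 S=154.5849 intr=0.0000 cont=0.0000 V=0.0000[hold]  S*(3)=46.1264
k=2: j=0 S=34.0915 intr=27.9985 cont=26.0100 V=27.9985[EX]; j=1 S=62.4100 intr=0.0000 cont=8.0525 V=8.0525[hold]; j=2 S=114.2517 intr=0.0000 cont=0.0000 V=0.0000[hold]  S*(2)=34.0915
k=1: j=0 S=46.1264 intr=15.9636 cont=17.8560 V=17.8560[hold]; j=1 S=84.4420 intr=0.0000 cont=4.0619 V=4.0619[hold]  S*(1)=-
k=0: j=0 S=62.4100 intr=0.0000 cont=10.8900 V=10.8900[hold]  S*(0)=-

price = 10.8900
boundary = - - 34.0915 46.1264
tree:
10.8900
17.8560 4.0619
27.9985 8.0525 0.0000
36.8934 15.9636 0.0000 0.0000
43.4675 27.9985 0.0000 0.0000 0.0000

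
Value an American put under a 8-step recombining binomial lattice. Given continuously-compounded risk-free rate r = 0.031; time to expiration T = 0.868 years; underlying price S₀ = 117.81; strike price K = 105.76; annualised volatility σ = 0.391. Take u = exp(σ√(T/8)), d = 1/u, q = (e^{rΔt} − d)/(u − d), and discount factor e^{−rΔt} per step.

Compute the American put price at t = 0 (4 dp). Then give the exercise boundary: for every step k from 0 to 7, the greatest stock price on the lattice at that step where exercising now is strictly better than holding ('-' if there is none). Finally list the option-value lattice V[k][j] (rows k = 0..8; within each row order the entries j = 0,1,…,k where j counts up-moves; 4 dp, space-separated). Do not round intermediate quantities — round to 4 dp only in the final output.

params: Δt=0.10850 u=1.13745 d=0.87916 q=0.48089 e^(-rΔt)=0.99664
t_8 payoffs: 63.7154 51.3626 35.3805 14.7028 0.0000 0.0000 0.0000 0.0000 0.0000
t_7: node(7,0) S=47.8238 payoff=57.9362 vs cont=57.5811 → 57.9362 [stop]  node(7,1) S=61.8746 payoff=43.8854 vs cont=43.5303 → 43.8854 [stop]  node(7,2) S=80.0535 payoff=25.7065 vs cont=25.3514 → 25.7065 [stop]  node(7,3) S=103.5734 payoff=2.1866 vs cont=7.6068 → 7.6068 [wait]  node(7,4) S=134.0035 payoff=0.0000 vs cont=0.0000 → 0.0000 [wait]  node(7,5) S=173.3741 payoff=0.0000 vs cont=0.0000 → 0.0000 [wait]  node(7,6) S=224.3118 payoff=0.0000 vs cont=0.0000 → 0.0000 [wait]  node(7,7) S=290.2152 payoff=0.0000 vs cont=0.0000 → 0.0000 [wait]  ⇒ S*(7)=80.0535
t_6: node(6,0) S=54.3974 payoff=51.3626 vs cont=51.0075 → 51.3626 [stop]  node(6,1) S=70.3795 payoff=35.3805 vs cont=35.0254 → 35.3805 [stop]  node(6,2) S=91.0572 payoff=14.7028 vs cont=16.9454 → 16.9454 [wait]  node(6,3) S=117.8100 payoff=0.0000 vs cont=3.9355 → 3.9355 [wait]  node(6,4) S=152.4229 payoff=0.0000 vs cont=0.0000 → 0.0000 [wait]  node(6,5) S=197.2051 payoff=0.0000 vs cont=0.0000 → 0.0000 [wait]  node(6,6) S=255.1445 payoff=0.0000 vs cont=0.0000 → 0.0000 [wait]  ⇒ S*(6)=70.3795
t_5: node(5,0) S=61.8746 payoff=43.8854 vs cont=43.5303 → 43.8854 [stop]  node(5,1) S=80.0535 payoff=25.7065 vs cont=26.4262 → 26.4262 [wait]  node(5,2) S=103.5734 payoff=2.1866 vs cont=10.6532 → 10.6532 [wait]  node(5,3) S=134.0035 payoff=0.0000 vs cont=2.0361 → 2.0361 [wait]  node(5,4) S=173.3741 payoff=0.0000 vs cont=0.0000 → 0.0000 [wait]  node(5,5) S=224.3118 payoff=0.0000 vs cont=0.0000 → 0.0000 [wait]  ⇒ S*(5)=61.8746
t_4: node(4,0) S=70.3795 payoff=35.3805 vs cont=35.3703 → 35.3805 [stop]  node(4,1) S=91.0572 payoff=14.7028 vs cont=18.7779 → 18.7779 [wait]  node(4,2) S=117.8100 payoff=0.0000 vs cont=6.4875 → 6.4875 [wait]  node(4,3) S=152.4229 payoff=0.0000 vs cont=1.0534 → 1.0534 [wait]  node(4,4) S=197.2051 payoff=0.0000 vs cont=0.0000 → 0.0000 [wait]  ⇒ S*(4)=70.3795
t_3: node(3,0) S=80.0535 payoff=25.7065 vs cont=27.3045 → 27.3045 [wait]  node(3,1) S=103.5734 payoff=2.1866 vs cont=12.8243 → 12.8243 [wait]  node(3,2) S=134.0035 payoff=0.0000 vs cont=3.8613 → 3.8613 [wait]  node(3,3) S=173.3741 payoff=0.0000 vs cont=0.5450 → 0.5450 [wait]  ⇒ S*(3)=-
t_2: node(2,0) S=91.0572 payoff=14.7028 vs cont=20.2728 → 20.2728 [wait]  node(2,1) S=117.8100 payoff=0.0000 vs cont=8.4855 → 8.4855 [wait]  node(2,2) S=152.4229 payoff=0.0000 vs cont=2.2589 → 2.2589 [wait]  ⇒ S*(2)=-
t_1: node(1,0) S=103.5734 payoff=2.1866 vs cont=14.5554 → 14.5554 [wait]  node(1,1) S=134.0035 payoff=0.0000 vs cont=5.4727 → 5.4727 [wait]  ⇒ S*(1)=-
t_0: node(0,0) S=117.8100 payoff=0.0000 vs cont=10.1534 → 10.1534 [wait]  ⇒ S*(0)=-

price = 10.1534
boundary = - - - - 70.3795 61.8746 70.3795 80.0535
tree:
10.1534
14.5554 5.4727
20.2728 8.4855 2.2589
27.3045 12.8243 3.8613 0.5450
35.3805 18.7779 6.4875 1.0534 0.0000
43.8854 26.4262 10.6532 2.0361 0.0000 0.0000
51.3626 35.3805 16.9454 3.9355 0.0000 0.0000 0.0000
57.9362 43.8854 25.7065 7.6068 0.0000 0.0000 0.0000 0.0000
63.7154 51.3626 35.3805 14.7028 0.0000 0.0000 0.0000 0.0000 0.0000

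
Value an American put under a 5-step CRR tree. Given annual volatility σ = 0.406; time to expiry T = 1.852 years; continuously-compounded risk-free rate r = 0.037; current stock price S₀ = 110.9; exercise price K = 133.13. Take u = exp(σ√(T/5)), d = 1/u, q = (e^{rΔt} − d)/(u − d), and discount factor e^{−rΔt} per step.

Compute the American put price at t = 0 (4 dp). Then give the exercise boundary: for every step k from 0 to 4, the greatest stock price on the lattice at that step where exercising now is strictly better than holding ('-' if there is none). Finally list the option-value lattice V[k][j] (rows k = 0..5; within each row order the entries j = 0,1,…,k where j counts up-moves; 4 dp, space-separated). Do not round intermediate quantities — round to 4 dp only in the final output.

Δt=0.37040  u=1.28030  d=0.78107  q=0.46618  discount=0.98639
step 5 (expiry): payoffs max(K−S,0) = 100.8915 80.2858 46.5096 0.0000 0.0000 0.0000
step 4: (k=4,j=0): S=41.2749, (K−S)⁺=91.8551, hold=90.0430 ⇒ V=91.8551 exercise | (k=4,j=1): S=67.6564, (K−S)⁺=65.4736, hold=63.6615 ⇒ V=65.4736 exercise | (k=4,j=2): S=110.9000, (K−S)⁺=22.2300, hold=24.4898 ⇒ V=24.4898 continue | (k=4,j=3): S=181.7834, (K−S)⁺=0.0000, hold=0.0000 ⇒ V=0.0000 continue | (k=4,j=4): S=297.9731, (K−S)⁺=0.0000, hold=0.0000 ⇒ V=0.0000 continue  boundary S*=67.6564
step 3: (k=3,j=0): S=52.8442, (K−S)⁺=80.2858, hold=78.4737 ⇒ V=80.2858 exercise | (k=3,j=1): S=86.6204, (K−S)⁺=46.5096, hold=45.7367 ⇒ V=46.5096 exercise | (k=3,j=2): S=141.9852, (K−S)⁺=0.0000, hold=12.8952 ⇒ V=12.8952 continue | (k=3,j=3): S=232.7372, (K−S)⁺=0.0000, hold=0.0000 ⇒ V=0.0000 continue  boundary S*=86.6204
step 2: (k=2,j=0): S=67.6564, (K−S)⁺=65.4736, hold=63.6615 ⇒ V=65.4736 exercise | (k=2,j=1): S=110.9000, (K−S)⁺=22.2300, hold=30.4195 ⇒ V=30.4195 continue | (k=2,j=2): S=181.7834, (K−S)⁺=0.0000, hold=6.7900 ⇒ V=6.7900 continue  boundary S*=67.6564
step 1: (k=1,j=0): S=86.6204, (K−S)⁺=46.5096, hold=48.4633 ⇒ V=48.4633 continue | (k=1,j=1): S=141.9852, (K−S)⁺=0.0000, hold=19.1398 ⇒ V=19.1398 continue  boundary S*=-
step 0: (k=0,j=0): S=110.9000, (K−S)⁺=22.2300, hold=34.3197 ⇒ V=34.3197 continue  boundary S*=-

price = 34.3197
boundary = - - 67.6564 86.6204 67.6564
tree:
34.3197
48.4633 19.1398
65.4736 30.4195 6.7900
80.2858 46.5096 12.8952 0.0000
91.8551 65.4736 24.4898 0.0000 0.0000
100.8915 80.2858 46.5096 0.0000 0.0000 0.0000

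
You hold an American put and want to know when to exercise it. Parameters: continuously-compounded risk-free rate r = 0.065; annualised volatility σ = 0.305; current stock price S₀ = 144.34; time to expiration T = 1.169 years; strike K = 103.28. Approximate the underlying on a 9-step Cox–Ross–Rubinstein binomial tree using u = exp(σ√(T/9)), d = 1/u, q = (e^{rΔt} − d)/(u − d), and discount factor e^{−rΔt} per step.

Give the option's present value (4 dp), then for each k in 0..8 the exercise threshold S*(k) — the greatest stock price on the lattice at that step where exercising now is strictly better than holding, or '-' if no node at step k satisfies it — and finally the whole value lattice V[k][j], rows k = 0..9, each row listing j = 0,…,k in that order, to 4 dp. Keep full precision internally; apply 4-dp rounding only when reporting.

Δt=0.12989  u=1.11619  d=0.89590  q=0.51104  discount=0.99159
step 9 (expiry): payoffs max(K−S,0) = 49.6091 36.4123 19.9707 0.0000 0.0000 0.0000 0.0000 0.0000 0.0000 0.0000
step 8: (k=8,j=0): S=59.9070, (K−S)⁺=43.3730, hold=42.5047 ⇒ V=43.3730 exercise | (k=8,j=1): S=74.6371, (K−S)⁺=28.6429, hold=27.7746 ⇒ V=28.6429 exercise | (k=8,j=2): S=92.9891, (K−S)⁺=10.2909, hold=9.6829 ⇒ V=10.2909 exercise | (k=8,j=3): S=115.8536, (K−S)⁺=0.0000, hold=0.0000 ⇒ V=0.0000 continue | (k=8,j=4): S=144.3400, (K−S)⁺=0.0000, hold=0.0000 ⇒ V=0.0000 continue | (k=8,j=5): S=179.8308, (K−S)⁺=0.0000, hold=0.0000 ⇒ V=0.0000 continue | (k=8,j=6): S=224.0481, (K−S)⁺=0.0000, hold=0.0000 ⇒ V=0.0000 continue | (k=8,j=7): S=279.1378, (K−S)⁺=0.0000, hold=0.0000 ⇒ V=0.0000 continue | (k=8,j=8): S=347.7730, (K−S)⁺=0.0000, hold=0.0000 ⇒ V=0.0000 continue  boundary S*=92.9891
step 7: (k=7,j=0): S=66.8677, (K−S)⁺=36.4123, hold=35.5440 ⇒ V=36.4123 exercise | (k=7,j=1): S=83.3093, (K−S)⁺=19.9707, hold=19.1024 ⇒ V=19.9707 exercise | (k=7,j=2): S=103.7936, (K−S)⁺=0.0000, hold=4.9896 ⇒ V=4.9896 continue | (k=7,j=3): S=129.3147, (K−S)⁺=0.0000, hold=0.0000 ⇒ V=0.0000 continue | (k=7,j=4): S=161.1111, (K−S)⁺=0.0000, hold=0.0000 ⇒ V=0.0000 continue | (k=7,j=5): S=200.7256, (K−S)⁺=0.0000, hold=0.0000 ⇒ V=0.0000 continue | (k=7,j=6): S=250.0806, (K−S)⁺=0.0000, hold=0.0000 ⇒ V=0.0000 continue | (k=7,j=7): S=311.5712, (K−S)⁺=0.0000, hold=0.0000 ⇒ V=0.0000 continue  boundary S*=83.3093
step 6: (k=6,j=0): S=74.6371, (K−S)⁺=28.6429, hold=27.7746 ⇒ V=28.6429 exercise | (k=6,j=1): S=92.9891, (K−S)⁺=10.2909, hold=12.2113 ⇒ V=12.2113 continue | (k=6,j=2): S=115.8536, (K−S)⁺=0.0000, hold=2.4192 ⇒ V=2.4192 continue | (k=6,j=3): S=144.3400, (K−S)⁺=0.0000, hold=0.0000 ⇒ V=0.0000 continue | (k=6,j=4): S=179.8308, (K−S)⁺=0.0000, hold=0.0000 ⇒ V=0.0000 continue | (k=6,j=5): S=224.0481, (K−S)⁺=0.0000, hold=0.0000 ⇒ V=0.0000 continue | (k=6,j=6): S=279.1378, (K−S)⁺=0.0000, hold=0.0000 ⇒ V=0.0000 continue  boundary S*=74.6371
step 5: (k=5,j=0): S=83.3093, (K−S)⁺=19.9707, hold=20.0755 ⇒ V=20.0755 continue | (k=5,j=1): S=103.7936, (K−S)⁺=0.0000, hold=7.1466 ⇒ V=7.1466 continue | (k=5,j=2): S=129.3147, (K−S)⁺=0.0000, hold=1.1730 ⇒ V=1.1730 continue | (k=5,j=3): S=161.1111, (K−S)⁺=0.0000, hold=0.0000 ⇒ V=0.0000 continue | (k=5,j=4): S=200.7256, (K−S)⁺=0.0000, hold=0.0000 ⇒ V=0.0000 continue | (k=5,j=5): S=250.0806, (K−S)⁺=0.0000, hold=0.0000 ⇒ V=0.0000 continue  boundary S*=-
step 4: (k=4,j=0): S=92.9891, (K−S)⁺=10.2909, hold=13.3552 ⇒ V=13.3552 continue | (k=4,j=1): S=115.8536, (K−S)⁺=0.0000, hold=4.0594 ⇒ V=4.0594 continue | (k=4,j=2): S=144.3400, (K−S)⁺=0.0000, hold=0.5687 ⇒ V=0.5687 continue | (k=4,j=3): S=179.8308, (K−S)⁺=0.0000, hold=0.0000 ⇒ V=0.0000 continue | (k=4,j=4): S=224.0481, (K−S)⁺=0.0000, hold=0.0000 ⇒ V=0.0000 continue  boundary S*=-
step 3: (k=3,j=0): S=103.7936, (K−S)⁺=0.0000, hold=8.5324 ⇒ V=8.5324 continue | (k=3,j=1): S=129.3147, (K−S)⁺=0.0000, hold=2.2564 ⇒ V=2.2564 continue | (k=3,j=2): S=161.1111, (K−S)⁺=0.0000, hold=0.2757 ⇒ V=0.2757 continue | (k=3,j=3): S=200.7256, (K−S)⁺=0.0000, hold=0.0000 ⇒ V=0.0000 continue  boundary S*=-
step 2: (k=2,j=0): S=115.8536, (K−S)⁺=0.0000, hold=5.2804 ⇒ V=5.2804 continue | (k=2,j=1): S=144.3400, (K−S)⁺=0.0000, hold=1.2338 ⇒ V=1.2338 continue | (k=2,j=2): S=179.8308, (K−S)⁺=0.0000, hold=0.1337 ⇒ V=0.1337 continue  boundary S*=-
step 1: (k=1,j=0): S=129.3147, (K−S)⁺=0.0000, hold=3.1854 ⇒ V=3.1854 continue | (k=1,j=1): S=161.1111, (K−S)⁺=0.0000, hold=0.6659 ⇒ V=0.6659 continue  boundary S*=-
step 0: (k=0,j=0): S=144.3400, (K−S)⁺=0.0000, hold=1.8819 ⇒ V=1.8819 continue  boundary S*=-

price = 1.8819
boundary = - - - - - - 74.6371 83.3093 92.9891
tree:
1.8819
3.1854 0.6659
5.2804 1.2338 0.1337
8.5324 2.2564 0.2757 0.0000
13.3552 4.0594 0.5687 0.0000 0.0000
20.0755 7.1466 1.1730 0.0000 0.0000 0.0000
28.6429 12.2113 2.4192 0.0000 0.0000 0.0000 0.0000
36.4123 19.9707 4.9896 0.0000 0.0000 0.0000 0.0000 0.0000
43.3730 28.6429 10.2909 0.0000 0.0000 0.0000 0.0000 0.0000 0.0000
49.6091 36.4123 19.9707 0.0000 0.0000 0.0000 0.0000 0.0000 0.0000 0.0000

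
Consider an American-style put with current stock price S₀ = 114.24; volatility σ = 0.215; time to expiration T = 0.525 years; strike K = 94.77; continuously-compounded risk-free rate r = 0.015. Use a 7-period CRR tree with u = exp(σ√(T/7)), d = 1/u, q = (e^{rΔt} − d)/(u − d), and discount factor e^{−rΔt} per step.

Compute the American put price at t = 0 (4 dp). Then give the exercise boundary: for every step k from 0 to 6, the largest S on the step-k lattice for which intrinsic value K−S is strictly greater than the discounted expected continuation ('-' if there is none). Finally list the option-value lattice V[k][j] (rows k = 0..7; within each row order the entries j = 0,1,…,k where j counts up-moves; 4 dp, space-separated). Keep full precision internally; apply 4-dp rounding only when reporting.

price = 0.7129
boundary = - - - - - - 80.2399
tree:
0.7129
1.2566 0.1595
2.1806 0.3161 0.0000
3.7079 0.6265 0.0000 0.0000
6.1320 1.2416 0.0000 0.0000 0.0000
9.7421 2.4605 0.0000 0.0000 0.0000 0.0000
14.5301 4.8763 0.0000 0.0000 0.0000 0.0000 0.0000
19.1183 9.6637 0.0000 0.0000 0.0000 0.0000 0.0000 0.0000

Δt=0.07500, u=1.06065, d=0.94282, q=0.49484, disc=e^(-rΔt)=0.99888
k=7 terminal: V=max(K-S,0) → 19.1183 9.6637 0.0000 0.0000 0.0000 0.0000 0.0000 0.0000
k=6: j=0 S=80.2399 intr=14.5301 cont=14.4236 V=14.5301[EX]; j=1 S=90.2678 intr=4.5022 cont=4.8763 V=4.8763[hold]; j=2 S=101.5490 intr=0.0000 cont=0.0000 V=0.0000[hold]; j=3 S=114.2400 intr=0.0000 cont=0.0000 V=0.0000[hold]; j=4 S=128.5171 intr=0.0000 cont=0.0000 V=0.0000[hold]; j=5 S=144.5784 intr=0.0000 cont=0.0000 V=0.0000[hold]; j=6 S=162.6471 intr=0.0000 cont=0.0000 V=0.0000[hold]  S*(6)=80.2399
k=5: j=0 S=85.1063 intr=9.6637 cont=9.7421 V=9.7421[hold]; j=1 S=95.7424 intr=0.0000 cont=2.4605 V=2.4605[hold]; j=2 S=107.7077 intr=0.0000 cont=0.0000 V=0.0000[hold]; j=3 S=121.1684 intr=0.0000 cont=0.0000 V=0.0000[hold]; j=4 S=136.3114 intr=0.0000 cont=0.0000 V=0.0000[hold]; j=5 S=153.3469 intr=0.0000 cont=0.0000 V=0.0000[hold]  S*(5)=-
k=4: j=0 S=90.2678 intr=4.5022 cont=6.1320 V=6.1320[hold]; j=1 S=101.5490 intr=0.0000 cont=1.2416 V=1.2416[hold]; j=2 S=114.2400 intr=0.0000 cont=0.0000 V=0.0000[hold]; j=3 S=128.5171 intr=0.0000 cont=0.0000 V=0.0000[hold]; j=4 S=144.5784 intr=0.0000 cont=0.0000 V=0.0000[hold]  S*(4)=-
k=3: j=0 S=95.7424 intr=0.0000 cont=3.7079 V=3.7079[hold]; j=1 S=107.7077 intr=0.0000 cont=0.6265 V=0.6265[hold]; j=2 S=121.1684 intr=0.0000 cont=0.0000 V=0.0000[hold]; j=3 S=136.3114 intr=0.0000 cont=0.0000 V=0.0000[hold]  S*(3)=-
k=2: j=0 S=101.5490 intr=0.0000 cont=2.1806 V=2.1806[hold]; j=1 S=114.2400 intr=0.0000 cont=0.3161 V=0.3161[hold]; j=2 S=128.5171 intr=0.0000 cont=0.0000 V=0.0000[hold]  S*(2)=-
k=1: j=0 S=107.7077 intr=0.0000 cont=1.2566 V=1.2566[hold]; j=1 S=121.1684 intr=0.0000 cont=0.1595 V=0.1595[hold]  S*(1)=-
k=0: j=0 S=114.2400 intr=0.0000 cont=0.7129 V=0.7129[hold]  S*(0)=-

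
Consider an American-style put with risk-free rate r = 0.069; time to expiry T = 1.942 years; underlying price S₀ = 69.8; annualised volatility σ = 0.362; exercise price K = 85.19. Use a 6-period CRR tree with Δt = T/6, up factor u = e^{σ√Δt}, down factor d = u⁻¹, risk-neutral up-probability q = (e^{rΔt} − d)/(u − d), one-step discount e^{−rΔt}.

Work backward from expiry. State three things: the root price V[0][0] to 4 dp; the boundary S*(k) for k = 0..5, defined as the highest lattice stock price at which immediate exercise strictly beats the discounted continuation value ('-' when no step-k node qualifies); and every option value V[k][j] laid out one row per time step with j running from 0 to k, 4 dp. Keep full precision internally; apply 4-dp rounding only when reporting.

Δt=0.32367  u=1.22869  d=0.81388  q=0.50314  discount=0.97791
step 6 (expiry): payoffs max(K−S,0) = 64.9037 54.5642 38.9550 15.3900 0.0000 0.0000 0.0000
step 5: (k=5,j=0): S=24.9256, (K−S)⁺=60.2644, hold=58.3830 ⇒ V=60.2644 exercise | (k=5,j=1): S=37.6296, (K−S)⁺=47.5604, hold=45.6790 ⇒ V=47.5604 exercise | (k=5,j=2): S=56.8085, (K−S)⁺=28.3815, hold=26.5000 ⇒ V=28.3815 exercise | (k=5,j=3): S=85.7625, (K−S)⁺=0.0000, hold=7.4778 ⇒ V=7.4778 continue | (k=5,j=4): S=129.4737, (K−S)⁺=0.0000, hold=0.0000 ⇒ V=0.0000 continue | (k=5,j=5): S=195.4636, (K−S)⁺=0.0000, hold=0.0000 ⇒ V=0.0000 continue  boundary S*=56.8085
step 4: (k=4,j=0): S=30.6258, (K−S)⁺=54.5642, hold=52.6828 ⇒ V=54.5642 exercise | (k=4,j=1): S=46.2350, (K−S)⁺=38.9550, hold=37.0735 ⇒ V=38.9550 exercise | (k=4,j=2): S=69.8000, (K−S)⁺=15.3900, hold=17.4695 ⇒ V=17.4695 continue | (k=4,j=3): S=105.3755, (K−S)⁺=0.0000, hold=3.6334 ⇒ V=3.6334 continue | (k=4,j=4): S=159.0830, (K−S)⁺=0.0000, hold=0.0000 ⇒ V=0.0000 continue  boundary S*=46.2350
step 3: (k=3,j=0): S=37.6296, (K−S)⁺=47.5604, hold=45.6790 ⇒ V=47.5604 exercise | (k=3,j=1): S=56.8085, (K−S)⁺=28.3815, hold=27.5232 ⇒ V=28.3815 exercise | (k=3,j=2): S=85.7625, (K−S)⁺=0.0000, hold=10.2759 ⇒ V=10.2759 continue | (k=3,j=3): S=129.4737, (K−S)⁺=0.0000, hold=1.7654 ⇒ V=1.7654 continue  boundary S*=56.8085
step 2: (k=2,j=0): S=46.2350, (K−S)⁺=38.9550, hold=37.0735 ⇒ V=38.9550 exercise | (k=2,j=1): S=69.8000, (K−S)⁺=15.3900, hold=18.8463 ⇒ V=18.8463 continue | (k=2,j=2): S=105.3755, (K−S)⁺=0.0000, hold=5.8616 ⇒ V=5.8616 continue  boundary S*=46.2350
step 1: (k=1,j=0): S=56.8085, (K−S)⁺=28.3815, hold=28.2006 ⇒ V=28.3815 exercise | (k=1,j=1): S=85.7625, (K−S)⁺=0.0000, hold=12.0412 ⇒ V=12.0412 continue  boundary S*=56.8085
step 0: (k=0,j=0): S=69.8000, (K−S)⁺=15.3900, hold=19.7148 ⇒ V=19.7148 continue  boundary S*=-

price = 19.7148
boundary = - 56.8085 46.2350 56.8085 46.2350 56.8085
tree:
19.7148
28.3815 12.0412
38.9550 18.8463 5.8616
47.5604 28.3815 10.2759 1.7654
54.5642 38.9550 17.4695 3.6334 0.0000
60.2644 47.5604 28.3815 7.4778 0.0000 0.0000
64.9037 54.5642 38.9550 15.3900 0.0000 0.0000 0.0000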